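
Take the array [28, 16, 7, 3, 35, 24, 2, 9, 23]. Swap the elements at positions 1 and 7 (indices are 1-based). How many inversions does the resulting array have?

12

Positions 1 and 7 hold 28 and 2; after swapping, the array is [2, 16, 7, 3, 35, 24, 28, 9, 23].
Count, for each position, how many later elements it exceeds:
2: 0
16: 3
7: 1
3: 0
35: 4
24: 2
28: 2
9: 0
23: 0
Sum: 0 + 3 + 1 + 0 + 4 + 2 + 2 + 0 + 0 = 12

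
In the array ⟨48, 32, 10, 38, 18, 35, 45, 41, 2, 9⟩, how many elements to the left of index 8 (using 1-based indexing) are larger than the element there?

The element at index 8 is 41.
Elements before it: 48, 32, 10, 38, 18, 35, 45
Those larger than 41: 48, 45

2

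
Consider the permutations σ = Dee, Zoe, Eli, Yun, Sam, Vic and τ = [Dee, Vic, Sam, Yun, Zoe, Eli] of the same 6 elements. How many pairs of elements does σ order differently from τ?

Assign each item its position (1..6) in the first ordering, then rewrite the second ordering as that position sequence:
positions: Dee→1, Zoe→2, Eli→3, Yun→4, Sam→5, Vic→6
second ordering as positions: [1, 6, 5, 4, 2, 3]
Discordant pairs = inversions in this position sequence.
1: 0
6: 5, 4, 2, 3 → 4
5: 4, 2, 3 → 3
4: 2, 3 → 2
2: 0
3: 0
Total: 0 + 4 + 3 + 2 + 0 + 0 = 9

9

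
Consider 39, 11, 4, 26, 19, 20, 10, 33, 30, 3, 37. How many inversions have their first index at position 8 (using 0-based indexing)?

1

The element at index 8 is 30.
Elements after it: 3, 37
Those smaller than 30: 3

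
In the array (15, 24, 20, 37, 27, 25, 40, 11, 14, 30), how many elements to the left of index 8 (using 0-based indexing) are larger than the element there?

7

The element at index 8 is 14.
Elements before it: 15, 24, 20, 37, 27, 25, 40, 11
Those larger than 14: 15, 24, 20, 37, 27, 25, 40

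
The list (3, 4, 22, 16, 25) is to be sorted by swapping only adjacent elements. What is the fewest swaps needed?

There is 1 swap.

Minimum adjacent swaps = number of inversions (each swap of adjacent out-of-order elements removes one inversion and no swap can remove more).
Count inversions — for each element, later elements that are smaller:
3: none → 0
4: none → 0
22: 16 → 1
16: none → 0
25: none → 0
Total inversions: 0 + 0 + 1 + 0 + 0 = 1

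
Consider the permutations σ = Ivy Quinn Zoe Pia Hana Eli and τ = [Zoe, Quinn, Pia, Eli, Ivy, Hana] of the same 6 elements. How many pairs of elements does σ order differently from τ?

Assign each item its position (1..6) in the first ordering, then rewrite the second ordering as that position sequence:
positions: Ivy→1, Quinn→2, Zoe→3, Pia→4, Hana→5, Eli→6
second ordering as positions: [3, 2, 4, 6, 1, 5]
Discordant pairs = inversions in this position sequence.
3: 2, 1 → 2
2: 1 → 1
4: 1 → 1
6: 1, 5 → 2
1: 0
5: 0
Total: 2 + 1 + 1 + 2 + 0 + 0 = 6

There are 6 discordant pairs.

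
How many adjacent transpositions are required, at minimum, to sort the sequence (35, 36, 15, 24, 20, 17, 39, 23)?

15 adjacent swaps

Minimum adjacent swaps = number of inversions (each swap of adjacent out-of-order elements removes one inversion and no swap can remove more).
Count inversions — for each element, later elements that are smaller:
35: 15, 24, 20, 17, 23 → 5
36: 15, 24, 20, 17, 23 → 5
15: none → 0
24: 20, 17, 23 → 3
20: 17 → 1
17: none → 0
39: 23 → 1
23: none → 0
Total inversions: 5 + 5 + 0 + 3 + 1 + 0 + 1 + 0 = 15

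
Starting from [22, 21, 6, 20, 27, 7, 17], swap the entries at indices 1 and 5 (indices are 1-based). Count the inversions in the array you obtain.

Positions 1 and 5 hold 22 and 27; after swapping, the array is [27, 21, 6, 20, 22, 7, 17].
Element-by-element contributions:
27 → 21, 6, 20, 22, 7, 17 → 6
21 → 6, 20, 7, 17 → 4
6 → none → 0
20 → 7, 17 → 2
22 → 7, 17 → 2
7 → none → 0
17 → none → 0
Sum: 6 + 4 + 0 + 2 + 2 + 0 + 0 = 14

Inversions: 14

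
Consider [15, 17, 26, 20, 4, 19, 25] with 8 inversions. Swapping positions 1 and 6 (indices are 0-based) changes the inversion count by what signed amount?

Positions 1 and 6 hold 17 and 25; after swapping, the array is [15, 25, 26, 20, 4, 19, 17].
Sweep left to right; for each value list the smaller values that follow it:
15: 1
25: 4
26: 4
20: 3
4: 0
19: 1
17: 0
Sum: 1 + 4 + 4 + 3 + 0 + 1 + 0 = 13
Change: 13 − 8 = +5

+5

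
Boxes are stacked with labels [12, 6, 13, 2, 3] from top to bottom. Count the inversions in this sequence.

Inversions: 7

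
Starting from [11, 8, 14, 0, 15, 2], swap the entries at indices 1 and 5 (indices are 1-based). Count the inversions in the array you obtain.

Positions 1 and 5 hold 11 and 15; after swapping, the array is [15, 8, 14, 0, 11, 2].
Element-by-element contributions:
15 → 8, 14, 0, 11, 2 → 5
8 → 0, 2 → 2
14 → 0, 11, 2 → 3
0 → none → 0
11 → 2 → 1
2 → none → 0
Sum: 5 + 2 + 3 + 0 + 1 + 0 = 11

Inversions: 11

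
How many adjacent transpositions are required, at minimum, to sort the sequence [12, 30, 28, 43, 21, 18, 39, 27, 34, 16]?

The minimum number of adjacent swaps to sort an array equals its inversion count, since every such swap removes exactly one inversion.
Count inversions — for each element, later elements that are smaller:
12: none → 0
30: 28, 21, 18, 27, 16 → 5
28: 21, 18, 27, 16 → 4
43: 21, 18, 39, 27, 34, 16 → 6
21: 18, 16 → 2
18: 16 → 1
39: 27, 34, 16 → 3
27: 16 → 1
34: 16 → 1
16: none → 0
Total inversions: 0 + 5 + 4 + 6 + 2 + 1 + 3 + 1 + 1 + 0 = 23

23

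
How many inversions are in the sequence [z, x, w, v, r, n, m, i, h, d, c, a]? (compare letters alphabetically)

66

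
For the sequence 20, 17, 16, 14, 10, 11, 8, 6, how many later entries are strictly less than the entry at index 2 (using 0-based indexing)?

The element at index 2 is 16.
Elements after it: 14, 10, 11, 8, 6
Those smaller than 16: 14, 10, 11, 8, 6

5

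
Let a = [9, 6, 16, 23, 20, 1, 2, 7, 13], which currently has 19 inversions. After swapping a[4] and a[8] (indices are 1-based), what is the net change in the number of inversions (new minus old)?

Positions 4 and 8 hold 23 and 7; after swapping, the array is [9, 6, 16, 7, 20, 1, 2, 23, 13].
Sweep left to right; for each value list the smaller values that follow it:
9: 4
6: 2
16: 4
7: 2
20: 3
1: 0
2: 0
23: 1
13: 0
Sum: 4 + 2 + 4 + 2 + 3 + 0 + 0 + 1 + 0 = 16
Change: 16 − 19 = -3

-3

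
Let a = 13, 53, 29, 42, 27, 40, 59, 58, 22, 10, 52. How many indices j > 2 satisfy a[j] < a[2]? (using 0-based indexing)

The element at index 2 is 29.
Elements after it: 42, 27, 40, 59, 58, 22, 10, 52
Those smaller than 29: 27, 22, 10

3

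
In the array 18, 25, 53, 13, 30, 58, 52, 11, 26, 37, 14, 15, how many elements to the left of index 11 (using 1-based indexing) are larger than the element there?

The element at index 11 is 14.
Elements before it: 18, 25, 53, 13, 30, 58, 52, 11, 26, 37
Those larger than 14: 18, 25, 53, 30, 58, 52, 26, 37

8 such elements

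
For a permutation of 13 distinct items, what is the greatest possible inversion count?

The maximum occurs when the array is in strictly decreasing order: every one of the C(13, 2) pairs is inverted.
C(13, 2) = 13·12/2 = 78

78 inversions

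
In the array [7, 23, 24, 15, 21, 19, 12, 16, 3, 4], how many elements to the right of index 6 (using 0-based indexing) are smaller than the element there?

The element at index 6 is 12.
Elements after it: 16, 3, 4
Those smaller than 12: 3, 4

2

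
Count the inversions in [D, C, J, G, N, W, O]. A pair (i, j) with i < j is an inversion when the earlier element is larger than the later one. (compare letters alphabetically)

Out-of-order index pairs (1-indexed):
(1,2): D > C
(3,4): J > G
(6,7): W > O
That's 3 pairs.

Inversions: 3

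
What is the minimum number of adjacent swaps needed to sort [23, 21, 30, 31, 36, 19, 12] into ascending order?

The minimum number of adjacent swaps to sort an array equals its inversion count, since every such swap removes exactly one inversion.
Count inversions — for each element, later elements that are smaller:
23: 21, 19, 12 → 3
21: 19, 12 → 2
30: 19, 12 → 2
31: 19, 12 → 2
36: 19, 12 → 2
19: 12 → 1
12: none → 0
Total inversions: 3 + 2 + 2 + 2 + 2 + 1 + 0 = 12

12 adjacent swaps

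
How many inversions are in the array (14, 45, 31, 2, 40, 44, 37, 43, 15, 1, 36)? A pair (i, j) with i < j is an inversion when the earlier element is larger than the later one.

31

For each element, count later entries that are smaller:
14 → 2, 1 → 2
45 → 31, 2, 40, 44, 37, 43, 15, 1, 36 → 9
31 → 2, 15, 1 → 3
2 → 1 → 1
40 → 37, 15, 1, 36 → 4
44 → 37, 43, 15, 1, 36 → 5
37 → 15, 1, 36 → 3
43 → 15, 1, 36 → 3
15 → 1 → 1
1 → none → 0
36 → none → 0
Sum: 2 + 9 + 3 + 1 + 4 + 5 + 3 + 3 + 1 + 0 + 0 = 31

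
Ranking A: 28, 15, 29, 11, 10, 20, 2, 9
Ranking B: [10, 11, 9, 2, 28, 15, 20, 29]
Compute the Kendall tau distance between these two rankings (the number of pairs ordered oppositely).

Assign each item its position (1..8) in the first ordering, then rewrite the second ordering as that position sequence:
positions: 28→1, 15→2, 29→3, 11→4, 10→5, 20→6, 2→7, 9→8
second ordering as positions: [5, 4, 8, 7, 1, 2, 6, 3]
Discordant pairs = inversions in this position sequence.
5: 4, 1, 2, 3 → 4
4: 1, 2, 3 → 3
8: 7, 1, 2, 6, 3 → 5
7: 1, 2, 6, 3 → 4
1: 0
2: 0
6: 3 → 1
3: 0
Total: 4 + 3 + 5 + 4 + 0 + 0 + 1 + 0 = 17

17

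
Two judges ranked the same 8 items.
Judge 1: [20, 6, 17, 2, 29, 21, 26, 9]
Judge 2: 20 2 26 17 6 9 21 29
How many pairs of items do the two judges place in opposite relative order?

10 discordant pairs

Assign each item its position (1..8) in the first ordering, then rewrite the second ordering as that position sequence:
positions: 20→1, 6→2, 17→3, 2→4, 29→5, 21→6, 26→7, 9→8
second ordering as positions: [1, 4, 7, 3, 2, 8, 6, 5]
Discordant pairs = inversions in this position sequence.
1: 0
4: 3, 2 → 2
7: 3, 2, 6, 5 → 4
3: 2 → 1
2: 0
8: 6, 5 → 2
6: 5 → 1
5: 0
Total: 0 + 2 + 4 + 1 + 0 + 2 + 1 + 0 = 10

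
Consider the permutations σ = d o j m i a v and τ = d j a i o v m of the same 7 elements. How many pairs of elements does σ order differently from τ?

Discordant pairs: 7

Assign each item its position (1..7) in the first ordering, then rewrite the second ordering as that position sequence:
positions: d→1, o→2, j→3, m→4, i→5, a→6, v→7
second ordering as positions: [1, 3, 6, 5, 2, 7, 4]
Discordant pairs = inversions in this position sequence.
1: 0
3: 2 → 1
6: 5, 2, 4 → 3
5: 2, 4 → 2
2: 0
7: 4 → 1
4: 0
Total: 0 + 1 + 3 + 2 + 0 + 1 + 0 = 7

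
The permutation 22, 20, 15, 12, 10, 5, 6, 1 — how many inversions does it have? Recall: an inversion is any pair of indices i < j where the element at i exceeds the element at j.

27

Element-by-element contributions:
22: 7
20: 6
15: 5
12: 4
10: 3
5: 1
6: 1
1: 0
Sum: 7 + 6 + 5 + 4 + 3 + 1 + 1 + 0 = 27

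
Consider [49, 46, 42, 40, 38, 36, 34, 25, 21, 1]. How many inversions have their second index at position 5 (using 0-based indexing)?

The element at index 5 is 36.
Elements before it: 49, 46, 42, 40, 38
Those larger than 36: 49, 46, 42, 40, 38

5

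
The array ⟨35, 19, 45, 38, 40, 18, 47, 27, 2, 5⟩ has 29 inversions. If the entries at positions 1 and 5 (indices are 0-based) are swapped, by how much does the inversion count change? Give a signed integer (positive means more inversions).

-1

Positions 1 and 5 hold 19 and 18; after swapping, the array is [35, 18, 45, 38, 40, 19, 47, 27, 2, 5].
Element-by-element contributions:
35: 5
18: 2
45: 6
38: 4
40: 4
19: 2
47: 3
27: 2
2: 0
5: 0
Sum: 5 + 2 + 6 + 4 + 4 + 2 + 3 + 2 + 0 + 0 = 28
Change: 28 − 29 = -1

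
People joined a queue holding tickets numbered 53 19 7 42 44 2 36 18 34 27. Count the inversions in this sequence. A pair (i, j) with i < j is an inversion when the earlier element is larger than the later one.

For each element, count later entries that are smaller:
53 → 19, 7, 42, 44, 2, 36, 18, 34, 27 → 9
19 → 7, 2, 18 → 3
7 → 2 → 1
42 → 2, 36, 18, 34, 27 → 5
44 → 2, 36, 18, 34, 27 → 5
2 → none → 0
36 → 18, 34, 27 → 3
18 → none → 0
34 → 27 → 1
27 → none → 0
Sum: 9 + 3 + 1 + 5 + 5 + 0 + 3 + 0 + 1 + 0 = 27

27 inversions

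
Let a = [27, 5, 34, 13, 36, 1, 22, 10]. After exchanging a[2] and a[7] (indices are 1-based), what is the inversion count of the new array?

Positions 2 and 7 hold 5 and 22; after swapping, the array is [27, 22, 34, 13, 36, 1, 5, 10].
Element-by-element contributions:
27: 5
22: 4
34: 4
13: 3
36: 3
1: 0
5: 0
10: 0
Sum: 5 + 4 + 4 + 3 + 3 + 0 + 0 + 0 = 19

19 inversions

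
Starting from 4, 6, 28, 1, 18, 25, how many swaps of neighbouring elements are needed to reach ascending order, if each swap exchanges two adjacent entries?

5 adjacent swaps

The minimum number of adjacent swaps to sort an array equals its inversion count, since every such swap removes exactly one inversion.
Count inversions — for each element, later elements that are smaller:
4: 1 → 1
6: 1 → 1
28: 1, 18, 25 → 3
1: none → 0
18: none → 0
25: none → 0
Total inversions: 1 + 1 + 3 + 0 + 0 + 0 = 5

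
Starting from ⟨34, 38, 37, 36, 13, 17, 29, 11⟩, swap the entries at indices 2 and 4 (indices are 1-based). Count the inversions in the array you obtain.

19

Positions 2 and 4 hold 38 and 36; after swapping, the array is [34, 36, 37, 38, 13, 17, 29, 11].
For each element, count later entries that are smaller:
34 → 13, 17, 29, 11 → 4
36 → 13, 17, 29, 11 → 4
37 → 13, 17, 29, 11 → 4
38 → 13, 17, 29, 11 → 4
13 → 11 → 1
17 → 11 → 1
29 → 11 → 1
11 → none → 0
Sum: 4 + 4 + 4 + 4 + 1 + 1 + 1 + 0 = 19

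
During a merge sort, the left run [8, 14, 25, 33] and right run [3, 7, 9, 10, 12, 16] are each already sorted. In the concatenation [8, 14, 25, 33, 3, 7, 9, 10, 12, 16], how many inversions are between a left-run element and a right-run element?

For each element r of the right run, count left-run elements greater than r:
r = 3: 8, 14, 25, 33 → 4
r = 7: 8, 14, 25, 33 → 4
r = 9: 14, 25, 33 → 3
r = 10: 14, 25, 33 → 3
r = 12: 14, 25, 33 → 3
r = 16: 25, 33 → 2
Cross-inversions: 4 + 4 + 3 + 3 + 3 + 2 = 19

Split inversions: 19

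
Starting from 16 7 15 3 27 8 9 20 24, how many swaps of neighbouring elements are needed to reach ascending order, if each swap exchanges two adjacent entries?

Each adjacent swap fixes exactly one inversion, so the minimum swap count equals the number of inversions.
Count inversions — for each element, later elements that are smaller:
16: 7, 15, 3, 8, 9 → 5
7: 3 → 1
15: 3, 8, 9 → 3
3: none → 0
27: 8, 9, 20, 24 → 4
8: none → 0
9: none → 0
20: none → 0
24: none → 0
Total inversions: 5 + 1 + 3 + 0 + 4 + 0 + 0 + 0 + 0 = 13

There are 13 swaps.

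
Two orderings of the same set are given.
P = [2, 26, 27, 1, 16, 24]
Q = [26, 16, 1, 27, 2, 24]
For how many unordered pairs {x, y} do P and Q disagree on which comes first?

7

Assign each item its position (1..6) in the first ordering, then rewrite the second ordering as that position sequence:
positions: 2→1, 26→2, 27→3, 1→4, 16→5, 24→6
second ordering as positions: [2, 5, 4, 3, 1, 6]
Discordant pairs = inversions in this position sequence.
2: 1 → 1
5: 4, 3, 1 → 3
4: 3, 1 → 2
3: 1 → 1
1: 0
6: 0
Total: 1 + 3 + 2 + 1 + 0 + 0 = 7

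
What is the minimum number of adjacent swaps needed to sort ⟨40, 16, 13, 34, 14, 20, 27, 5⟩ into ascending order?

18 adjacent swaps

Minimum adjacent swaps = number of inversions (each swap of adjacent out-of-order elements removes one inversion and no swap can remove more).
Count inversions — for each element, later elements that are smaller:
40: 16, 13, 34, 14, 20, 27, 5 → 7
16: 13, 14, 5 → 3
13: 5 → 1
34: 14, 20, 27, 5 → 4
14: 5 → 1
20: 5 → 1
27: 5 → 1
5: none → 0
Total inversions: 7 + 3 + 1 + 4 + 1 + 1 + 1 + 0 = 18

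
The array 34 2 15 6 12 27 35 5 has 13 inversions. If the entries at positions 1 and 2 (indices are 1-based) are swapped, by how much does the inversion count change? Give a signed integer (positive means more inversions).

-1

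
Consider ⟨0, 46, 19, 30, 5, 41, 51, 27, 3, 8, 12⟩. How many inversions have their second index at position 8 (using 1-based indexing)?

4

The element at index 8 is 27.
Elements before it: 0, 46, 19, 30, 5, 41, 51
Those larger than 27: 46, 30, 41, 51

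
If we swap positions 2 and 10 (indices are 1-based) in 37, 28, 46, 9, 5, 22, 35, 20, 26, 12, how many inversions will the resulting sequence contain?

There are 22 inversions.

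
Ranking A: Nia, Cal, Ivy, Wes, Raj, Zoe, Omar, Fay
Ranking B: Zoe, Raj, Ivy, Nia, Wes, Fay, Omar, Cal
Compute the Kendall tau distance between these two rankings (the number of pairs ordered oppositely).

Assign each item its position (1..8) in the first ordering, then rewrite the second ordering as that position sequence:
positions: Nia→1, Cal→2, Ivy→3, Wes→4, Raj→5, Zoe→6, Omar→7, Fay→8
second ordering as positions: [6, 5, 3, 1, 4, 8, 7, 2]
Discordant pairs = inversions in this position sequence.
6: 5, 3, 1, 4, 2 → 5
5: 3, 1, 4, 2 → 4
3: 1, 2 → 2
1: 0
4: 2 → 1
8: 7, 2 → 2
7: 2 → 1
2: 0
Total: 5 + 4 + 2 + 0 + 1 + 2 + 1 + 0 = 15

15 discordant pairs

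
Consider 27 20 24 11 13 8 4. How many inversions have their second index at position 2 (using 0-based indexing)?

The element at index 2 is 24.
Elements before it: 27, 20
Those larger than 24: 27

1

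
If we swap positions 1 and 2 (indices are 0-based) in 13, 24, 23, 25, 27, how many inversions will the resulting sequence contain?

There are 0 inversions.

Positions 1 and 2 hold 24 and 23; after swapping, the array is [13, 23, 24, 25, 27].
Count, for each position, how many later elements it exceeds:
13: 0
23: 0
24: 0
25: 0
27: 0
Sum: 0 + 0 + 0 + 0 + 0 = 0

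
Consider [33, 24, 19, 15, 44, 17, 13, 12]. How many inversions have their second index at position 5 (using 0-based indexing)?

4 such elements

The element at index 5 is 17.
Elements before it: 33, 24, 19, 15, 44
Those larger than 17: 33, 24, 19, 44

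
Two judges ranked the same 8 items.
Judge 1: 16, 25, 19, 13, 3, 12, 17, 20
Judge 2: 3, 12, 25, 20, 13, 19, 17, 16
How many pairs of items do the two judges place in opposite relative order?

Assign each item its position (1..8) in the first ordering, then rewrite the second ordering as that position sequence:
positions: 16→1, 25→2, 19→3, 13→4, 3→5, 12→6, 17→7, 20→8
second ordering as positions: [5, 6, 2, 8, 4, 3, 7, 1]
Discordant pairs = inversions in this position sequence.
5: 2, 4, 3, 1 → 4
6: 2, 4, 3, 1 → 4
2: 1 → 1
8: 4, 3, 7, 1 → 4
4: 3, 1 → 2
3: 1 → 1
7: 1 → 1
1: 0
Total: 4 + 4 + 1 + 4 + 2 + 1 + 1 + 0 = 17

17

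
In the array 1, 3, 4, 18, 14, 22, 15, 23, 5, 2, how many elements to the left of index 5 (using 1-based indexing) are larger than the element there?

1 such element

The element at index 5 is 14.
Elements before it: 1, 3, 4, 18
Those larger than 14: 18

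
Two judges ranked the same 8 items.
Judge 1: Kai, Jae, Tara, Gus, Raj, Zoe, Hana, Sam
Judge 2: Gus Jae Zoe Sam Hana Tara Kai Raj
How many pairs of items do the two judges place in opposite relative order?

Assign each item its position (1..8) in the first ordering, then rewrite the second ordering as that position sequence:
positions: Kai→1, Jae→2, Tara→3, Gus→4, Raj→5, Zoe→6, Hana→7, Sam→8
second ordering as positions: [4, 2, 6, 8, 7, 3, 1, 5]
Discordant pairs = inversions in this position sequence.
4: 2, 3, 1 → 3
2: 1 → 1
6: 3, 1, 5 → 3
8: 7, 3, 1, 5 → 4
7: 3, 1, 5 → 3
3: 1 → 1
1: 0
5: 0
Total: 3 + 1 + 3 + 4 + 3 + 1 + 0 + 0 = 15

15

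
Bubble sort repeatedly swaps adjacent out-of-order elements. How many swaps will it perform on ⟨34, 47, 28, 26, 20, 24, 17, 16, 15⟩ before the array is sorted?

Swaps: 34

The minimum number of adjacent swaps to sort an array equals its inversion count, since every such swap removes exactly one inversion.
Count inversions — for each element, later elements that are smaller:
34: 28, 26, 20, 24, 17, 16, 15 → 7
47: 28, 26, 20, 24, 17, 16, 15 → 7
28: 26, 20, 24, 17, 16, 15 → 6
26: 20, 24, 17, 16, 15 → 5
20: 17, 16, 15 → 3
24: 17, 16, 15 → 3
17: 16, 15 → 2
16: 15 → 1
15: none → 0
Total inversions: 7 + 7 + 6 + 5 + 3 + 3 + 2 + 1 + 0 = 34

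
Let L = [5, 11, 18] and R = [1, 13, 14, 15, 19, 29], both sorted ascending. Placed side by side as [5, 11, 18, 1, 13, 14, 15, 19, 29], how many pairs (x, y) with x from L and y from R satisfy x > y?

6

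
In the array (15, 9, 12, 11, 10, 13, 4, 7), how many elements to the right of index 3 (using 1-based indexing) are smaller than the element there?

4 such elements

The element at index 3 is 12.
Elements after it: 11, 10, 13, 4, 7
Those smaller than 12: 11, 10, 4, 7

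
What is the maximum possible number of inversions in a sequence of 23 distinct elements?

The maximum occurs when the array is in strictly decreasing order: every one of the C(23, 2) pairs is inverted.
C(23, 2) = 23·22/2 = 253

253 inversions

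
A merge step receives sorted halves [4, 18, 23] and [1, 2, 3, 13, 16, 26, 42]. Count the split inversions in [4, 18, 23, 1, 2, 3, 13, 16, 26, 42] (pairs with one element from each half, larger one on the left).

Count, for every r in R, how many entries of L exceed r:
r = 1: 4, 18, 23 → 3
r = 2: 4, 18, 23 → 3
r = 3: 4, 18, 23 → 3
r = 13: 18, 23 → 2
r = 16: 18, 23 → 2
r = 26: none → 0
r = 42: none → 0
Cross-inversions: 3 + 3 + 3 + 2 + 2 + 0 + 0 = 13

13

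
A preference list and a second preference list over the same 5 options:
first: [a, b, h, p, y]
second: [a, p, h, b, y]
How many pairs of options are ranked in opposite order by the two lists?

There are 3 pairs.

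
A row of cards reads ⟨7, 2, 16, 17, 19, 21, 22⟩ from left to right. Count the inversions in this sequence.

Listing every pair i<j with a[i]>a[j] (using 0-based positions):
(0,1): 7 > 2
That's 1 pair.

1 out-of-order pair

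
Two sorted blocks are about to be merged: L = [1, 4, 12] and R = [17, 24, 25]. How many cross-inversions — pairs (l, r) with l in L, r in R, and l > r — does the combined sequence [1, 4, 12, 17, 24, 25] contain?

Count, for every r in R, how many entries of L exceed r:
r = 17: none → 0
r = 24: none → 0
r = 25: none → 0
Cross-inversions: 0 + 0 + 0 = 0

0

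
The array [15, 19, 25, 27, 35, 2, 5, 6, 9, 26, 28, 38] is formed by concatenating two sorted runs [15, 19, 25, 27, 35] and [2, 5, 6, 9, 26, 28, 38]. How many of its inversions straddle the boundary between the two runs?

Cross-inversions: 23

Take each right-half value and tally the left-half values above it:
r = 2: 15, 19, 25, 27, 35 → 5
r = 5: 15, 19, 25, 27, 35 → 5
r = 6: 15, 19, 25, 27, 35 → 5
r = 9: 15, 19, 25, 27, 35 → 5
r = 26: 27, 35 → 2
r = 28: 35 → 1
r = 38: none → 0
Cross-inversions: 5 + 5 + 5 + 5 + 2 + 1 + 0 = 23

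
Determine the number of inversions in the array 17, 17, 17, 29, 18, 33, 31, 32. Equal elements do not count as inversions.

3 inversions

Sweep left to right; for each value list the smaller values that follow it:
17: 0
17: 0
17: 0
29: 1
18: 0
33: 2
31: 0
32: 0
Sum: 0 + 0 + 0 + 1 + 0 + 2 + 0 + 0 = 3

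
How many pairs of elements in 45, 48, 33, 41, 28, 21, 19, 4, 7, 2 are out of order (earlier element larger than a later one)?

42

Sweep left to right; for each value list the smaller values that follow it:
45: 8
48: 8
33: 6
41: 6
28: 5
21: 4
19: 3
4: 1
7: 1
2: 0
Sum: 8 + 8 + 6 + 6 + 5 + 4 + 3 + 1 + 1 + 0 = 42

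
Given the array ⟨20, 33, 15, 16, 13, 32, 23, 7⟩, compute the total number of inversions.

18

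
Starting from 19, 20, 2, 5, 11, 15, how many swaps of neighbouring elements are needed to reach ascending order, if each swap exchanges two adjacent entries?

8 adjacent swaps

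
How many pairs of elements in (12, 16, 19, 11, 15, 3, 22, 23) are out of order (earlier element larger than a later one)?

Count, for each position, how many later elements it exceeds:
12 → 11, 3 → 2
16 → 11, 15, 3 → 3
19 → 11, 15, 3 → 3
11 → 3 → 1
15 → 3 → 1
3 → none → 0
22 → none → 0
23 → none → 0
Sum: 2 + 3 + 3 + 1 + 1 + 0 + 0 + 0 = 10

There are 10 out-of-order pairs.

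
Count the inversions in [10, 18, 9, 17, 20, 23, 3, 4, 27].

Sweep left to right; for each value list the smaller values that follow it:
10 → 9, 3, 4 → 3
18 → 9, 17, 3, 4 → 4
9 → 3, 4 → 2
17 → 3, 4 → 2
20 → 3, 4 → 2
23 → 3, 4 → 2
3 → none → 0
4 → none → 0
27 → none → 0
Sum: 3 + 4 + 2 + 2 + 2 + 2 + 0 + 0 + 0 = 15

15 inversions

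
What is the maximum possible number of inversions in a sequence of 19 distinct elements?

171 inversions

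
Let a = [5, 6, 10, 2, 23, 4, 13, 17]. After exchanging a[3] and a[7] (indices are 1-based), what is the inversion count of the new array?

10 inversions

Positions 3 and 7 hold 10 and 13; after swapping, the array is [5, 6, 13, 2, 23, 4, 10, 17].
For each element, count later entries that are smaller:
5 → 2, 4 → 2
6 → 2, 4 → 2
13 → 2, 4, 10 → 3
2 → none → 0
23 → 4, 10, 17 → 3
4 → none → 0
10 → none → 0
17 → none → 0
Sum: 2 + 2 + 3 + 0 + 3 + 0 + 0 + 0 = 10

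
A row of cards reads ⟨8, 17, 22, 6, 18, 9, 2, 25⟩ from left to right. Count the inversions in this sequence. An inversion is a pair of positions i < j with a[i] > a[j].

Element-by-element contributions:
8 → 6, 2 → 2
17 → 6, 9, 2 → 3
22 → 6, 18, 9, 2 → 4
6 → 2 → 1
18 → 9, 2 → 2
9 → 2 → 1
2 → none → 0
25 → none → 0
Sum: 2 + 3 + 4 + 1 + 2 + 1 + 0 + 0 = 13

13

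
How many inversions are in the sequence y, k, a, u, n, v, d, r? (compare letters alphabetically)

Element-by-element contributions:
y → k, a, u, n, v, d, r → 7
k → a, d → 2
a → none → 0
u → n, d, r → 3
n → d → 1
v → d, r → 2
d → none → 0
r → none → 0
Sum: 7 + 2 + 0 + 3 + 1 + 2 + 0 + 0 = 15

15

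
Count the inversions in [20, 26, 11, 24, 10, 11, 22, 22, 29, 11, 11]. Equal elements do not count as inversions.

For each element, count later entries that are smaller:
20: 5
26: 8
11: 1
24: 6
10: 0
11: 0
22: 2
22: 2
29: 2
11: 0
11: 0
Sum: 5 + 8 + 1 + 6 + 0 + 0 + 2 + 2 + 2 + 0 + 0 = 26

26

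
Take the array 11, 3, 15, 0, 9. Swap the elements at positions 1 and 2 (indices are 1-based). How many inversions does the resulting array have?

Positions 1 and 2 hold 11 and 3; after swapping, the array is [3, 11, 15, 0, 9].
Count, for each position, how many later elements it exceeds:
3 → 0 → 1
11 → 0, 9 → 2
15 → 0, 9 → 2
0 → none → 0
9 → none → 0
Sum: 1 + 2 + 2 + 0 + 0 = 5

5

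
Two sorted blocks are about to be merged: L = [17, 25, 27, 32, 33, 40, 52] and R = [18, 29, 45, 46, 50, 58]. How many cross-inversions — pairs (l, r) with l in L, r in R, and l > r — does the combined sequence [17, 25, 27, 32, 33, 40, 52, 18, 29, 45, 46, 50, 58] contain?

For each element r of the right run, count left-run elements greater than r:
r = 18: 25, 27, 32, 33, 40, 52 → 6
r = 29: 32, 33, 40, 52 → 4
r = 45: 52 → 1
r = 46: 52 → 1
r = 50: 52 → 1
r = 58: none → 0
Cross-inversions: 6 + 4 + 1 + 1 + 1 + 0 = 13

13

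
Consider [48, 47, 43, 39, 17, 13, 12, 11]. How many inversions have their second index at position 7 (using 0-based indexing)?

The element at index 7 is 11.
Elements before it: 48, 47, 43, 39, 17, 13, 12
Those larger than 11: 48, 47, 43, 39, 17, 13, 12

7 such elements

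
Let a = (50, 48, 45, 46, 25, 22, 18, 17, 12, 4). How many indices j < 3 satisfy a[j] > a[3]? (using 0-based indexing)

2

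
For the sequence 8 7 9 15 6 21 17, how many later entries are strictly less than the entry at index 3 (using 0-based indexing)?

1 such element

The element at index 3 is 15.
Elements after it: 6, 21, 17
Those smaller than 15: 6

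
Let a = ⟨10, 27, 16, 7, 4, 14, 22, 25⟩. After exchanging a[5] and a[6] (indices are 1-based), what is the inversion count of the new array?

There are 13 inversions.

Positions 5 and 6 hold 4 and 14; after swapping, the array is [10, 27, 16, 7, 14, 4, 22, 25].
Count, for each position, how many later elements it exceeds:
10 → 7, 4 → 2
27 → 16, 7, 14, 4, 22, 25 → 6
16 → 7, 14, 4 → 3
7 → 4 → 1
14 → 4 → 1
4 → none → 0
22 → none → 0
25 → none → 0
Sum: 2 + 6 + 3 + 1 + 1 + 0 + 0 + 0 = 13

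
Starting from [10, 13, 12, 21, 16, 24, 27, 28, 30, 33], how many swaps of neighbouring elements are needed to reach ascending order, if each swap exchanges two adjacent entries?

2

The minimum number of adjacent swaps to sort an array equals its inversion count, since every such swap removes exactly one inversion.
Count inversions — for each element, later elements that are smaller:
10: none → 0
13: 12 → 1
12: none → 0
21: 16 → 1
16: none → 0
24: none → 0
27: none → 0
28: none → 0
30: none → 0
33: none → 0
Total inversions: 0 + 1 + 0 + 1 + 0 + 0 + 0 + 0 + 0 + 0 = 2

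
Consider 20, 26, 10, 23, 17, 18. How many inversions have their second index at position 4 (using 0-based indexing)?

The element at index 4 is 17.
Elements before it: 20, 26, 10, 23
Those larger than 17: 20, 26, 23

3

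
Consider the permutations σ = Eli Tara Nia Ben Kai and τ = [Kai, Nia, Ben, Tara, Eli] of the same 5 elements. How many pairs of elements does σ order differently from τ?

Assign each item its position (1..5) in the first ordering, then rewrite the second ordering as that position sequence:
positions: Eli→1, Tara→2, Nia→3, Ben→4, Kai→5
second ordering as positions: [5, 3, 4, 2, 1]
Discordant pairs = inversions in this position sequence.
5: 3, 4, 2, 1 → 4
3: 2, 1 → 2
4: 2, 1 → 2
2: 1 → 1
1: 0
Total: 4 + 2 + 2 + 1 + 0 = 9

There are 9 discordant pairs.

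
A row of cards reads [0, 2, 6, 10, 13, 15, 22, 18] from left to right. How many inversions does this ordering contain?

Inversions: 1

Count, for each position, how many later elements it exceeds:
0: 0
2: 0
6: 0
10: 0
13: 0
15: 0
22: 1
18: 0
Sum: 0 + 0 + 0 + 0 + 0 + 0 + 1 + 0 = 1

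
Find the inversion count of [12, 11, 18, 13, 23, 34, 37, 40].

Count, for each position, how many later elements it exceeds:
12: 1
11: 0
18: 1
13: 0
23: 0
34: 0
37: 0
40: 0
Sum: 1 + 0 + 1 + 0 + 0 + 0 + 0 + 0 = 2

2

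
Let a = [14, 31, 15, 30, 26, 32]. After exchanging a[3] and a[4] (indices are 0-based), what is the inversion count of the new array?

Positions 3 and 4 hold 30 and 26; after swapping, the array is [14, 31, 15, 26, 30, 32].
Count, for each position, how many later elements it exceeds:
14: 0
31: 3
15: 0
26: 0
30: 0
32: 0
Sum: 0 + 3 + 0 + 0 + 0 + 0 = 3

3 inversions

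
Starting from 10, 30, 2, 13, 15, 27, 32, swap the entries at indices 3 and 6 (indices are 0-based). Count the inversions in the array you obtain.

10

Positions 3 and 6 hold 13 and 32; after swapping, the array is [10, 30, 2, 32, 15, 27, 13].
Sweep left to right; for each value list the smaller values that follow it:
10: 1
30: 4
2: 0
32: 3
15: 1
27: 1
13: 0
Sum: 1 + 4 + 0 + 3 + 1 + 1 + 0 = 10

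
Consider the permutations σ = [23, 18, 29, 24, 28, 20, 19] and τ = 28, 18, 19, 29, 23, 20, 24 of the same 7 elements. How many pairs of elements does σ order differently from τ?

Discordant pairs: 11

Assign each item its position (1..7) in the first ordering, then rewrite the second ordering as that position sequence:
positions: 23→1, 18→2, 29→3, 24→4, 28→5, 20→6, 19→7
second ordering as positions: [5, 2, 7, 3, 1, 6, 4]
Discordant pairs = inversions in this position sequence.
5: 2, 3, 1, 4 → 4
2: 1 → 1
7: 3, 1, 6, 4 → 4
3: 1 → 1
1: 0
6: 4 → 1
4: 0
Total: 4 + 1 + 4 + 1 + 0 + 1 + 0 = 11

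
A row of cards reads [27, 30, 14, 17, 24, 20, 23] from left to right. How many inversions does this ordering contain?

12 out-of-order pairs

For each element, count later entries that are smaller:
27: 5
30: 5
14: 0
17: 0
24: 2
20: 0
23: 0
Sum: 5 + 5 + 0 + 0 + 2 + 0 + 0 = 12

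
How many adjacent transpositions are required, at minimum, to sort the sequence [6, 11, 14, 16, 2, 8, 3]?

12

Each adjacent swap fixes exactly one inversion, so the minimum swap count equals the number of inversions.
Count inversions — for each element, later elements that are smaller:
6: 2, 3 → 2
11: 2, 8, 3 → 3
14: 2, 8, 3 → 3
16: 2, 8, 3 → 3
2: none → 0
8: 3 → 1
3: none → 0
Total inversions: 2 + 3 + 3 + 3 + 0 + 1 + 0 = 12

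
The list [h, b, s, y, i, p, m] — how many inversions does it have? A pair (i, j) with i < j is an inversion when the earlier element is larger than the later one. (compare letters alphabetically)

8 inversions

Inversion pairs (indices are 1-based):
(1,2): h > b
(3,5): s > i
(3,6): s > p
(3,7): s > m
(4,5): y > i
(4,6): y > p
(4,7): y > m
(6,7): p > m
That's 8 pairs.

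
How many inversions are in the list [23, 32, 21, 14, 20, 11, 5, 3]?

26

Element-by-element contributions:
23 → 21, 14, 20, 11, 5, 3 → 6
32 → 21, 14, 20, 11, 5, 3 → 6
21 → 14, 20, 11, 5, 3 → 5
14 → 11, 5, 3 → 3
20 → 11, 5, 3 → 3
11 → 5, 3 → 2
5 → 3 → 1
3 → none → 0
Sum: 6 + 6 + 5 + 3 + 3 + 2 + 1 + 0 = 26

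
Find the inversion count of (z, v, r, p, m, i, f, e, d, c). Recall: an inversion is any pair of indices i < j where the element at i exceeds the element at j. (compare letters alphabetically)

Inversions: 45

Element-by-element contributions:
z: 9
v: 8
r: 7
p: 6
m: 5
i: 4
f: 3
e: 2
d: 1
c: 0
Sum: 9 + 8 + 7 + 6 + 5 + 4 + 3 + 2 + 1 + 0 = 45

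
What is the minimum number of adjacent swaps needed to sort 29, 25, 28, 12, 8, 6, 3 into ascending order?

Each adjacent swap fixes exactly one inversion, so the minimum swap count equals the number of inversions.
Count inversions — for each element, later elements that are smaller:
29: 25, 28, 12, 8, 6, 3 → 6
25: 12, 8, 6, 3 → 4
28: 12, 8, 6, 3 → 4
12: 8, 6, 3 → 3
8: 6, 3 → 2
6: 3 → 1
3: none → 0
Total inversions: 6 + 4 + 4 + 3 + 2 + 1 + 0 = 20

20 adjacent swaps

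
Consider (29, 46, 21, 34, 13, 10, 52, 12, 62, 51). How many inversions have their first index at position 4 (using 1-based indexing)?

3

The element at index 4 is 34.
Elements after it: 13, 10, 52, 12, 62, 51
Those smaller than 34: 13, 10, 12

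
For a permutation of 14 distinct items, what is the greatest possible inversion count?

A reversed (strictly descending) arrangement makes every pair an inversion, giving C(14, 2) inversions.
C(14, 2) = 14·13/2 = 91

91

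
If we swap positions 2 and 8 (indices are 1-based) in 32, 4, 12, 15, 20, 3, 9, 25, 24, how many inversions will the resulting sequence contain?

25 inversions

Positions 2 and 8 hold 4 and 25; after swapping, the array is [32, 25, 12, 15, 20, 3, 9, 4, 24].
For each element, count later entries that are smaller:
32 → 25, 12, 15, 20, 3, 9, 4, 24 → 8
25 → 12, 15, 20, 3, 9, 4, 24 → 7
12 → 3, 9, 4 → 3
15 → 3, 9, 4 → 3
20 → 3, 9, 4 → 3
3 → none → 0
9 → 4 → 1
4 → none → 0
24 → none → 0
Sum: 8 + 7 + 3 + 3 + 3 + 0 + 1 + 0 + 0 = 25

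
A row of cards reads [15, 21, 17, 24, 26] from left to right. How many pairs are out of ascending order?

Inversions: 1

Out-of-order index pairs (0-indexed):
(1,2): 21 > 17
That's 1 pair.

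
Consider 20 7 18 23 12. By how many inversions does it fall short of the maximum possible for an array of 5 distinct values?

Maximum inversions for 5 distinct elements is C(5, 2) = 5·4/2 = 10.
Current inversions — for each element, count later smaller elements:
20: 3
7: 0
18: 1
23: 1
12: 0
Current total: 3 + 0 + 1 + 1 + 0 = 5
Shortfall: 10 − 5 = 5

5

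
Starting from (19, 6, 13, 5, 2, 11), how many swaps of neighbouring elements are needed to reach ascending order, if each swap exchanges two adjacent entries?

11

Each adjacent swap fixes exactly one inversion, so the minimum swap count equals the number of inversions.
Count inversions — for each element, later elements that are smaller:
19: 6, 13, 5, 2, 11 → 5
6: 5, 2 → 2
13: 5, 2, 11 → 3
5: 2 → 1
2: none → 0
11: none → 0
Total inversions: 5 + 2 + 3 + 1 + 0 + 0 = 11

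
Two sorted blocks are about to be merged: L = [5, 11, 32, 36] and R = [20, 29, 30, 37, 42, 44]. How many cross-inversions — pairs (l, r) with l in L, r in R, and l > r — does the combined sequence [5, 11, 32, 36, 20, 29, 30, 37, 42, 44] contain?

Take each right-half value and tally the left-half values above it:
r = 20: 32, 36 → 2
r = 29: 32, 36 → 2
r = 30: 32, 36 → 2
r = 37: none → 0
r = 42: none → 0
r = 44: none → 0
Cross-inversions: 2 + 2 + 2 + 0 + 0 + 0 = 6

6 cross-inversions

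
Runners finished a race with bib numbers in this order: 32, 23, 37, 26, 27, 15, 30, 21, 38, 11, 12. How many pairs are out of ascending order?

36

Sweep left to right; for each value list the smaller values that follow it:
32 → 23, 26, 27, 15, 30, 21, 11, 12 → 8
23 → 15, 21, 11, 12 → 4
37 → 26, 27, 15, 30, 21, 11, 12 → 7
26 → 15, 21, 11, 12 → 4
27 → 15, 21, 11, 12 → 4
15 → 11, 12 → 2
30 → 21, 11, 12 → 3
21 → 11, 12 → 2
38 → 11, 12 → 2
11 → none → 0
12 → none → 0
Sum: 8 + 4 + 7 + 4 + 4 + 2 + 3 + 2 + 2 + 0 + 0 = 36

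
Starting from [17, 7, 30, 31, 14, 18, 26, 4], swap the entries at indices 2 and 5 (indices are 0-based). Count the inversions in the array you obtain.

14

Positions 2 and 5 hold 30 and 18; after swapping, the array is [17, 7, 18, 31, 14, 30, 26, 4].
For each element, count later entries that are smaller:
17 → 7, 14, 4 → 3
7 → 4 → 1
18 → 14, 4 → 2
31 → 14, 30, 26, 4 → 4
14 → 4 → 1
30 → 26, 4 → 2
26 → 4 → 1
4 → none → 0
Sum: 3 + 1 + 2 + 4 + 1 + 2 + 1 + 0 = 14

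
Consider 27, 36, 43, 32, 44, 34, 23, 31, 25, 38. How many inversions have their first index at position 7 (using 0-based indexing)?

1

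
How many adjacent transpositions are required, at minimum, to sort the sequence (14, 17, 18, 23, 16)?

Each adjacent swap fixes exactly one inversion, so the minimum swap count equals the number of inversions.
Count inversions — for each element, later elements that are smaller:
14: none → 0
17: 16 → 1
18: 16 → 1
23: 16 → 1
16: none → 0
Total inversions: 0 + 1 + 1 + 1 + 0 = 3

3 swaps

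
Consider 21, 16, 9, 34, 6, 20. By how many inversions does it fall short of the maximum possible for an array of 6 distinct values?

Maximum inversions for 6 distinct elements is C(6, 2) = 6·5/2 = 15.
Current inversions — for each element, count later smaller elements:
21: 4
16: 2
9: 1
34: 2
6: 0
20: 0
Current total: 4 + 2 + 1 + 2 + 0 + 0 = 9
Shortfall: 15 − 9 = 6

6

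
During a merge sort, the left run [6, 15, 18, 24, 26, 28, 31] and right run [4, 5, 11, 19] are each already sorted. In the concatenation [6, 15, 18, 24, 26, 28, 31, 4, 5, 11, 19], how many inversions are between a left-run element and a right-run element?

24 split inversions

Count, for every r in R, how many entries of L exceed r:
r = 4: 6, 15, 18, 24, 26, 28, 31 → 7
r = 5: 6, 15, 18, 24, 26, 28, 31 → 7
r = 11: 15, 18, 24, 26, 28, 31 → 6
r = 19: 24, 26, 28, 31 → 4
Cross-inversions: 7 + 7 + 6 + 4 = 24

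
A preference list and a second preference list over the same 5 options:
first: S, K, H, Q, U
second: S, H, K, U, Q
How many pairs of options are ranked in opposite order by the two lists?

Assign each item its position (1..5) in the first ordering, then rewrite the second ordering as that position sequence:
positions: S→1, K→2, H→3, Q→4, U→5
second ordering as positions: [1, 3, 2, 5, 4]
Discordant pairs = inversions in this position sequence.
1: 0
3: 2 → 1
2: 0
5: 4 → 1
4: 0
Total: 0 + 1 + 0 + 1 + 0 = 2

2 pairs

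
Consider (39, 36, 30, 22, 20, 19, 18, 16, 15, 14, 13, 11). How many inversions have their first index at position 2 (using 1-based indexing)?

10 such elements

The element at index 2 is 36.
Elements after it: 30, 22, 20, 19, 18, 16, 15, 14, 13, 11
Those smaller than 36: 30, 22, 20, 19, 18, 16, 15, 14, 13, 11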